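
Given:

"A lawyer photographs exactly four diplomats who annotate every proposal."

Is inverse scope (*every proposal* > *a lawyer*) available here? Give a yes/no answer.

No

*every proposal* occurs within the relative clause *who annotate every proposal* modifying *exactly four diplomats*.
The relative clause forms an island for QR, so the quantifier is confined to the head noun's restrictor.
*every proposal* > *a lawyer* would require crossing that boundary, which is illicit.
(Only the surface reading survives: one fixed lawyer with respect to all the relevant proposals.)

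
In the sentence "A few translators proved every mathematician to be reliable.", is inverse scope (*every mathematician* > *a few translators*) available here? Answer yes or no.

*every mathematician* is an ECM subject; ECM complements are not islands, and the embedded quantifier may take matrix scope.
QR within a single clause is free, so the lower quantifier may take scope over the higher one.
So *every mathematician* > *a few translators* is among the available readings.

Yes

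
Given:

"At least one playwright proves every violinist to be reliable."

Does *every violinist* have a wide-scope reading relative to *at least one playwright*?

This is an ECM construction: *every violinist* is the infinitival subject, Case-marked by the matrix verb, and the infinitive is transparent for QR.
QR within a single clause is free, so the lower quantifier may take scope over the higher one.

Yes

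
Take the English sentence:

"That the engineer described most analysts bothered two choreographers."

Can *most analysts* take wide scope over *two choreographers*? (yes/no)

The DP *most analysts* is contained in the sentential subject *that the engineer described most analysts*.
Sentential subjects are islands: a quantifier inside the subject clause cannot raise over the matrix predicate.
So the wide-scope reading for *most analysts* is blocked.

No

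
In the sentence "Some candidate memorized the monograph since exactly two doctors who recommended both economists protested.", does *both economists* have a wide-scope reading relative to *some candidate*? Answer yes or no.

No

Structurally, *both economists* is inside the relative clause *who recommended both economists*, which is itself inside the adjunct *since exactly two doctors who recommended both economists protested*.
Both the relative clause and the enclosing adjunct are scope islands; QR cannot cross either.
The inverse ordering *both economists* > *some candidate* is therefore underivable.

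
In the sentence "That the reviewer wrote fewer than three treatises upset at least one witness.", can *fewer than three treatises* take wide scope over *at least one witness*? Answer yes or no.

*fewer than three treatises* occurs within the sentential subject *that the reviewer wrote fewer than three treatises*.
Subjects — clausal subjects included — are islands for extraction, and QR is no exception.
*fewer than three treatises* is confined to the island and cannot take scope over *at least one witness*.

No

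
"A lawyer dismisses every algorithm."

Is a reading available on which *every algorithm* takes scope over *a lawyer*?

*every algorithm* is the matrix object and *a lawyer* the matrix subject; the two are clausemates.
Since no island is crossed, the inverse ordering is licensed alongside surface scope.

Yes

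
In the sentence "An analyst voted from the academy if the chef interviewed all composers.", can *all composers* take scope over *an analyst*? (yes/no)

The DP *all composers* is contained in the adjunct clause *if the chef interviewed all composers*.
Adverbial clauses are not L-marked, so they are barriers for QR — the quantifier cannot escape the adjunct.
So *all composers* cannot raise to a position above *an analyst*.

No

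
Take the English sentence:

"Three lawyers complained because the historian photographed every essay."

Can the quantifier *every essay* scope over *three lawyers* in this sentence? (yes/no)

No

Structurally, *every essay* is inside the adjunct clause *because the historian photographed every essay*.
Adverbial clauses are not L-marked, so they are barriers for QR — the quantifier cannot escape the adjunct.
*every essay* > *three lawyers* would require crossing that boundary, which is illicit.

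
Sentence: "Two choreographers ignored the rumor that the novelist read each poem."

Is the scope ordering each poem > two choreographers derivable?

No

The target quantifier *each poem* is part of the complex NP *the rumor that the novelist read each poem*.
The Complex NP Constraint bars QR out of the complement clause of a noun.
There is no licit LF on which *each poem* c-commands *two choreographers*.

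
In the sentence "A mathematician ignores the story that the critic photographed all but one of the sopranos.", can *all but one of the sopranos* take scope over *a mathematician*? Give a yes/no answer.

No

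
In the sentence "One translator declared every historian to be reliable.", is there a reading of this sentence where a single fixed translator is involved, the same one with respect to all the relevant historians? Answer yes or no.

Yes

The described interpretation is the *one translator* > *every historian* scoping.
Surface scope (*one translator* > *every historian*) is always derivable; islands only block QR, not in-situ interpretation.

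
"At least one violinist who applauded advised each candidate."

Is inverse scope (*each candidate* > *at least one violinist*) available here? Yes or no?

Yes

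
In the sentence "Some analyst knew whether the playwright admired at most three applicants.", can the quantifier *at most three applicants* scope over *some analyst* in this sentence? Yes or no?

No

Structurally, *at most three applicants* is inside the embedded question *whether the playwright admired at most three applicants*.
Embedded questions are wh-islands: a quantifier inside an indirect question cannot QR into the matrix clause.
*at most three applicants* > *some analyst* would require crossing that boundary, which is illicit.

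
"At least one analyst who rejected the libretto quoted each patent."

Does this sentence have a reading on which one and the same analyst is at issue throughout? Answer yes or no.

The paraphrase describes the scope ordering *at least one analyst* > *each patent*.
Surface scope (*at least one analyst* > *each patent*) is always derivable; islands only block QR, not in-situ interpretation.

Yes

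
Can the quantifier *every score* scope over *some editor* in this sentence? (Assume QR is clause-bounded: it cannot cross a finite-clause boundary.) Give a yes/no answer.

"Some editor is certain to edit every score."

*every score* is the object of the infinitival complement of a raising predicate; raising infinitives are transparent for QR, so the two DPs are in effect clausemates.
QR within a single clause is free, so the lower quantifier may take scope over the higher one.

Yes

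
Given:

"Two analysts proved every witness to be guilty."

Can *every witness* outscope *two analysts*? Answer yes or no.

The ECM infinitive is scope-transparent — *every witness* is free to raise above *two analysts*.
With no island boundary between them, the object can take inverse scope over the subject via ordinary QR within the clause.

Yes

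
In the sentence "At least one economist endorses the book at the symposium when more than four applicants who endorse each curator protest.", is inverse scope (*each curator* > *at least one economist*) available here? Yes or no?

No

The DP *each curator* is contained in the relative clause *who endorse each curator*, which is itself inside the adjunct *when more than four applicants who endorse each curator protest*.
Even if one barrier were somehow void, the other would still block QR.
There is no licit LF on which *each curator* c-commands *at least one economist*.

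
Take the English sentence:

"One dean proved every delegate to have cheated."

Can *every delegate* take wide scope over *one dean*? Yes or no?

Yes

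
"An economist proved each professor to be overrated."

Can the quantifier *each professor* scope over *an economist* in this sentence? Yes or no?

Yes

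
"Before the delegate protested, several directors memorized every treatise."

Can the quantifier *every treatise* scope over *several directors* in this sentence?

Yes

The adjunct island is irrelevant here — *every treatise* and *several directors* are both in the matrix clause.
Since no island is crossed, the inverse ordering is licensed alongside surface scope.
Both orderings are possible: *several directors* > *every treatise* and *every treatise* > *several directors*.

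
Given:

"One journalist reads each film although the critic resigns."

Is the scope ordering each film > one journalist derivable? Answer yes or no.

Yes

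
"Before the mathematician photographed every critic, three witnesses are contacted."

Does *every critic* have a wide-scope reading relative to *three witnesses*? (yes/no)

No

The DP *every critic* is contained in the adjunct clause *before the mathematician photographed every critic*.
Adjuncts are opaque for quantifier raising; a quantifier in an adjunct stays inside it.
The ordering *every critic* > *three witnesses* is therefore underivable.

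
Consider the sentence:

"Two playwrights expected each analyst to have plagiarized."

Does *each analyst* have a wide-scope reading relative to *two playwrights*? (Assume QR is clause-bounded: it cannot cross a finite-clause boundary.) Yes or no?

This is an ECM construction: *each analyst* is the infinitival subject, Case-marked by the matrix verb, and the infinitive is transparent for QR.
Nothing blocks QR of the lower DP to a position above the higher one, so inverse scope is available.

Yes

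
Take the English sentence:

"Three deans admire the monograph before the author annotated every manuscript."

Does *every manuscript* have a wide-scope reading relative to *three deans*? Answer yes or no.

No

The target quantifier *every manuscript* is part of the adjunct clause *before the author annotated every manuscript*.
Adverbial clauses are not L-marked, so they are barriers for QR — the quantifier cannot escape the adjunct.
So the wide-scope reading for *every manuscript* is blocked.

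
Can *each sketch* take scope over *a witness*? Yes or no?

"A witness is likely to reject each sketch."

*each sketch* is the object of the infinitival complement of a raising predicate; raising infinitives are transparent for QR, so the two DPs are in effect clausemates.
With no island boundary between them, the object can take inverse scope over the subject via ordinary QR within the clause.

Yes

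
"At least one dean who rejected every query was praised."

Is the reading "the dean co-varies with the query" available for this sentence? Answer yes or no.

That reading corresponds to *every query* > *at least one dean*.
Structurally, *every query* is inside the relative clause *who rejected every query*.
Quantifiers inside a relative clause are trapped there; the RC boundary blocks QR.
So the wide-scope reading for *every query* is blocked.
(Only the surface reading survives: one fixed dean with respect to all the relevant queries.)

No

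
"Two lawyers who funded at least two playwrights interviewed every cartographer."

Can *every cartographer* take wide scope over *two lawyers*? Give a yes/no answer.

The RC *who funded at least two playwrights* is an island, but *every cartographer* is not inside it — it is the matrix object, a clausemate of *two lawyers*.
Ordinary QR to a clause-peripheral position gives the wide-scope LF for the lower DP.

Yes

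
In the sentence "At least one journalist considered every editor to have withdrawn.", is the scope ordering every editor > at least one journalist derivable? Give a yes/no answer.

Yes

The ECM infinitive is scope-transparent — *every editor* is free to raise above *at least one journalist*.
Since no island is crossed, the inverse ordering is licensed alongside surface scope.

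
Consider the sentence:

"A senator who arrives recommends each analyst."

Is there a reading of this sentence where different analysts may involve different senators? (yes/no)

Yes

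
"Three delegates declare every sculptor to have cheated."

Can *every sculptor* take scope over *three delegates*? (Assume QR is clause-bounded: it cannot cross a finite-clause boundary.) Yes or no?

This is an ECM construction: *every sculptor* is the infinitival subject, Case-marked by the matrix verb, and the infinitive is transparent for QR.
With no island boundary between them, the object can take inverse scope over the subject via ordinary QR within the clause.

Yes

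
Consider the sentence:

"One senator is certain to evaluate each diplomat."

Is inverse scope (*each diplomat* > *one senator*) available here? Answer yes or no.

Yes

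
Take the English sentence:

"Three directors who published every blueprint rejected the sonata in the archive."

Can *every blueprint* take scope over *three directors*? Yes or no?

No

The DP *every blueprint* is contained in the relative clause *who published every blueprint*.
Quantifiers inside a relative clause are trapped there; the RC boundary blocks QR.
So *every blueprint* cannot raise high enough to outscope *three directors*; only the surface ordering *three directors* > *every blueprint* is available.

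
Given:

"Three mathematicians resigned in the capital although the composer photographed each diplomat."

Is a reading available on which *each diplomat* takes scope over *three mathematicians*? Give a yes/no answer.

The DP *each diplomat* is contained in the adjunct clause *although the composer photographed each diplomat*.
Adjuncts are opaque for quantifier raising; a quantifier in an adjunct stays inside it.
So the wide-scope reading for *each diplomat* is blocked.

No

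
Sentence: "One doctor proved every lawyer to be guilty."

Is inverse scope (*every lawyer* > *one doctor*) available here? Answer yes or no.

Yes

The ECM infinitive is scope-transparent — *every lawyer* is free to raise above *one doctor*.
Nothing blocks QR of the lower DP to a position above the higher one, so inverse scope is available.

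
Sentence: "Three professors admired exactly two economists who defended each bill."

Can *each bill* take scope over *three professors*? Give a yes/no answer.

No

The target quantifier *each bill* is part of the relative clause *who defended each bill* modifying *exactly two economists*.
Relative clauses block scope extraction: QR cannot target a position outside the modified NP.
Hence only narrow scope for *each bill* (under *three professors*) survives.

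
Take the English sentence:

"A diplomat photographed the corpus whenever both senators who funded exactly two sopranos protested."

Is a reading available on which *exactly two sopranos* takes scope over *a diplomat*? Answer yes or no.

The DP *exactly two sopranos* is contained in the relative clause *who funded exactly two sopranos*, which is itself inside the adjunct *whenever both senators who funded exactly two sopranos protested*.
Nested islands: the RC island is itself inside an adjunct island, so wide scope is doubly excluded.
*exactly two sopranos* is confined to the island and cannot take scope over *a diplomat*.

No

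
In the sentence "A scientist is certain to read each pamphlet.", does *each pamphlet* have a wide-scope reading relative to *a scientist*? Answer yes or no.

*each pamphlet* is inside a raising infinitive, which is transparent to QR (no CP barrier), so it behaves as a matrix argument.
Ordinary QR to a clause-peripheral position gives the wide-scope LF for the lower DP.
Both orderings are possible: *a scientist* > *each pamphlet* and *each pamphlet* > *a scientist*.

Yes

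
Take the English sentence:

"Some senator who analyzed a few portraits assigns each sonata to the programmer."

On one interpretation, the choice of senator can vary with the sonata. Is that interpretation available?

The paraphrase describes the scope ordering *each sonata* > *some senator*.
The relative clause *who analyzed a few portraits* modifies *some senator*, but *each sonata* is not inside that relative clause — it is an argument of the matrix verb.
QR within a single clause is free, so the lower quantifier may take scope over the higher one.
Both orderings are possible: *some senator* > *each sonata* and *each sonata* > *some senator*.

Yes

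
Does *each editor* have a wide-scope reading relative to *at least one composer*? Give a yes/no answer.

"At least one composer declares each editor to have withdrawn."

Yes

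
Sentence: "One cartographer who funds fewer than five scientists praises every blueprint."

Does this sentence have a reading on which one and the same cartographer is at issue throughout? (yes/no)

The described interpretation is the *one cartographer* > *every blueprint* scoping.
That is the surface-scope ordering, which is always one of the available readings — island constraints only ever restrict inverse scope.

Yes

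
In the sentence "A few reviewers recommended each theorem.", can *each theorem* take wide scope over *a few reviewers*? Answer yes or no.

Yes

*each theorem* is the matrix object and *a few reviewers* the matrix subject; the two are clausemates.
Ordinary QR to a clause-peripheral position gives the wide-scope LF for the lower DP.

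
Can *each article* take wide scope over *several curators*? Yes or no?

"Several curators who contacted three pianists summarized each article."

Yes

*each article* is a matrix argument; only *several curators* is modified by the relative clause *who contacted three pianists*, so the RC island is irrelevant to the target quantifier.
Clause-internal QR can adjoin the lower DP above the subject, yielding the inverse reading.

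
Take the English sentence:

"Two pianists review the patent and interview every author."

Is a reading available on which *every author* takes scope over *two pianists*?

Structurally, *every author* is inside one conjunct of the coordinate structure (*interview every author*).
Asymmetric QR out of one conjunct violates the Coordinate Structure Constraint.
Hence only narrow scope for *every author* (under *two pianists*) survives.

No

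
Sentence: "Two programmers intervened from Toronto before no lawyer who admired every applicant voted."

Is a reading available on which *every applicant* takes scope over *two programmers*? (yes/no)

*every applicant* sits inside the relative clause *who admired every applicant*, which is itself inside the adjunct *before no lawyer who admired every applicant voted*.
Two island boundaries intervene — the relative clause and the adjunct. Either alone would block QR.
*every applicant* > *two programmers* would require crossing that boundary, which is illicit.

No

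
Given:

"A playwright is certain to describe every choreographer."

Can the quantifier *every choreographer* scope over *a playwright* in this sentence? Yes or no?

*every choreographer* is the object of the infinitival complement of a raising predicate; raising infinitives are transparent for QR, so the two DPs are in effect clausemates.
Clause-internal QR can adjoin the lower DP above the subject, yielding the inverse reading.

Yes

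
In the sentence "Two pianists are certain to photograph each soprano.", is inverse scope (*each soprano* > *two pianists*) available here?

Yes

The matrix predicate is a raising verb, whose infinitival complement is not a scope island — *each soprano* can QR into the matrix clause.
Nothing blocks QR of the lower DP to a position above the higher one, so inverse scope is available.
So *each soprano* > *two pianists* is among the available readings.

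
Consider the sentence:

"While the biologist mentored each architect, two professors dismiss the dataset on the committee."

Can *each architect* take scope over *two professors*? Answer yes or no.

No

The target quantifier *each architect* is part of the adjunct clause *while the biologist mentored each architect*.
Adverbial clauses are not L-marked, so they are barriers for QR — the quantifier cannot escape the adjunct.
There is no licit LF on which *each architect* c-commands *two professors*.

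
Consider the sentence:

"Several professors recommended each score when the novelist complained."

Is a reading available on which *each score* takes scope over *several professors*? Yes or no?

Although there is an adjunct clause, *each score* is in the main clause, not inside the adjunct.
Nothing blocks QR of the lower DP to a position above the higher one, so inverse scope is available.
The sentence is scopally ambiguous between *several professors* > *each score* and *each score* > *several professors*.

Yes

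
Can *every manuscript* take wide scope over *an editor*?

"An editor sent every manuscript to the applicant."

Yes

*every manuscript* is the matrix object and *an editor* the matrix subject; the two are clausemates.
Ordinary QR to a clause-peripheral position gives the wide-scope LF for the lower DP.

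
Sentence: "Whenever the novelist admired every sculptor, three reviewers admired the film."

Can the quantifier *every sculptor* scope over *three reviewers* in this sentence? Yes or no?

The DP *every sculptor* is contained in the adjunct clause *whenever the novelist admired every sculptor*.
Adjuncts are opaque for quantifier raising; a quantifier in an adjunct stays inside it.
The ordering *every sculptor* > *three reviewers* is therefore underivable.

No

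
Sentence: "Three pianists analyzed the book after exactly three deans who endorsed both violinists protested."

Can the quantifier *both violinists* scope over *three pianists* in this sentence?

No

The DP *both violinists* is contained in the relative clause *who endorsed both violinists*, which is itself inside the adjunct *after exactly three deans who endorsed both violinists protested*.
Nested islands: the RC island is itself inside an adjunct island, so wide scope is doubly excluded.
So *both violinists* cannot raise to a position above *three pianists*.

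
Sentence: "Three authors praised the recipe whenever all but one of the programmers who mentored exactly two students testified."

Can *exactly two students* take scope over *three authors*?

No

Structurally, *exactly two students* is inside the relative clause *who mentored exactly two students*, which is itself inside the adjunct *whenever all but one of the programmers who mentored exactly two students testified*.
Both the relative clause and the enclosing adjunct are scope islands; QR cannot cross either.
*exactly two students* is confined to the island and cannot take scope over *three authors*.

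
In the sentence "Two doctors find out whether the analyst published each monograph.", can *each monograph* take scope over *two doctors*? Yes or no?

No

*each monograph* is embedded in the embedded question *whether the analyst published each monograph*.
Embedded questions are wh-islands: a quantifier inside an indirect question cannot QR into the matrix clause.
*each monograph* is confined to the island and cannot take scope over *two doctors*.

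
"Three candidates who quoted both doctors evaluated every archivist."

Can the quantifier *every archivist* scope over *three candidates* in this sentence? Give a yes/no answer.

Yes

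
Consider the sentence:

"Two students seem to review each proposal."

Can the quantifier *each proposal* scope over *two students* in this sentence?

Yes

Raising constructions are monoclausal for scope purposes; *each proposal* is not separated from *two students* by any island.
Clause-internal QR can adjoin the lower DP above the subject, yielding the inverse reading.
So *each proposal* > *two students* is among the available readings.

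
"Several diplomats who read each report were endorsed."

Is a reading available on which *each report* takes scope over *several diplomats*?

The DP *each report* is contained in the relative clause *who read each report*.
QR out of a relative clause is ruled out by the relative-clause island constraint.
*each report* > *several diplomats* would require crossing that boundary, which is illicit.

No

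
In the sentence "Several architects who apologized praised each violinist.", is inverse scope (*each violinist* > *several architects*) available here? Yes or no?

*each violinist* is a matrix argument; only *several architects* is modified by the relative clause *who apologized*, so the RC island is irrelevant to the target quantifier.
QR within a single clause is free, so the lower quantifier may take scope over the higher one.
So *each violinist* > *several architects* is among the available readings.

Yes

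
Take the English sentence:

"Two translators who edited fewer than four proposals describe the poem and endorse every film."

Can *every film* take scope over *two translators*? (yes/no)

No

*every film* occurs within one conjunct of the coordinate structure (*endorse every film*).
Coordinate structures are islands for non-across-the-board movement, QR included.
Hence only narrow scope for *every film* (under *two translators*) survives.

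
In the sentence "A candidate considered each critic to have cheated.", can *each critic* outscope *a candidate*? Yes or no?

Yes

This is an ECM construction: *each critic* is the infinitival subject, Case-marked by the matrix verb, and the infinitive is transparent for QR.
No island intervenes, so both surface and inverse scope are derivable.
The sentence is scopally ambiguous between *a candidate* > *each critic* and *each critic* > *a candidate*.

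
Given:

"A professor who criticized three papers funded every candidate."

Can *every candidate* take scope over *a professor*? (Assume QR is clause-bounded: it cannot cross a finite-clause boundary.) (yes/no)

Yes

The relative clause *who criticized three papers* modifies *a professor*, but *every candidate* is not inside that relative clause — it is an argument of the matrix verb.
No island intervenes, so both surface and inverse scope are derivable.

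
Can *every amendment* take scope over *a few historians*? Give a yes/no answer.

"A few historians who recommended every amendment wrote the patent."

No

*every amendment* occurs within the relative clause *who recommended every amendment*.
A relative clause is a scope island — quantifier raising cannot cross its boundary.
So *every amendment* cannot raise high enough to outscope *a few historians*; only the surface ordering *a few historians* > *every amendment* is available.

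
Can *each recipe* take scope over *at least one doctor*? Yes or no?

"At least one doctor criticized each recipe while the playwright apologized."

Yes

The adjunct island is irrelevant here — *each recipe* and *at least one doctor* are both in the matrix clause.
Ordinary QR to a clause-peripheral position gives the wide-scope LF for the lower DP.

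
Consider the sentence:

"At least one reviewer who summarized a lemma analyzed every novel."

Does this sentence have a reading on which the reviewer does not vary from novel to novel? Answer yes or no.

Yes

That reading corresponds to *at least one reviewer* > *every novel*.
Nothing needs to raise for *at least one reviewer* > *every novel*, so no island constraint is at stake.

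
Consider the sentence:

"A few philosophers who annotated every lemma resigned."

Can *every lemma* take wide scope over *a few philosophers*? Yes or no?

The DP *every lemma* is contained in the relative clause *who annotated every lemma*.
QR out of a relative clause is ruled out by the relative-clause island constraint.
Hence only narrow scope for *every lemma* (under *a few philosophers*) survives.

No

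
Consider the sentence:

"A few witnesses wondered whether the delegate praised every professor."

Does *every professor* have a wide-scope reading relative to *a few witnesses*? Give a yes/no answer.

No

*every professor* occurs within the embedded question *whether the delegate praised every professor*.
Embedded wh-clauses are opaque for QR, so the quantifier stays inside the question.
*every professor* > *a few witnesses* would require crossing that boundary, which is illicit.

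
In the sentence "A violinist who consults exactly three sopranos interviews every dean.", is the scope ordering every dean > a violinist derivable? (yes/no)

*every dean* is a matrix argument; only *a violinist* is modified by the relative clause *who consults exactly three sopranos*, so the RC island is irrelevant to the target quantifier.
Ordinary QR to a clause-peripheral position gives the wide-scope LF for the lower DP.

Yes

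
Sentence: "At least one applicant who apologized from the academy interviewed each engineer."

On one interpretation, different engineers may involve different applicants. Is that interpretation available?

The paraphrase describes the scope ordering *each engineer* > *at least one applicant*.
The RC *who apologized from the academy* is an island, but *each engineer* is not inside it — it is the matrix object, a clausemate of *at least one applicant*.
Clause-internal QR can adjoin the lower DP above the subject, yielding the inverse reading.

Yes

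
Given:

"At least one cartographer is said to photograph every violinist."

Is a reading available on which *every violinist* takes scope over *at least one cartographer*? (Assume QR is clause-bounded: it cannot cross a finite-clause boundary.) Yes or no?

Yes

*every violinist* is inside a raising infinitive, which is transparent to QR (no CP barrier), so it behaves as a matrix argument.
Since no island is crossed, the inverse ordering is licensed alongside surface scope.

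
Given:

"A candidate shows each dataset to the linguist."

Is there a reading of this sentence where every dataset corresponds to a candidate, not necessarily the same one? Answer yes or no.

The paraphrase describes the scope ordering *each dataset* > *a candidate*.
Both DPs are arguments of the same predicate; there is no clause or island boundary between them.
Ordinary QR to a clause-peripheral position gives the wide-scope LF for the lower DP.

Yes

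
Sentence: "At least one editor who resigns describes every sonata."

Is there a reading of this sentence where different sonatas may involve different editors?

Yes

That reading corresponds to *every sonata* > *at least one editor*.
The relative clause *who resigns* modifies *at least one editor*, but *every sonata* is not inside that relative clause — it is an argument of the matrix verb.
Clause-internal QR can adjoin the lower DP above the subject, yielding the inverse reading.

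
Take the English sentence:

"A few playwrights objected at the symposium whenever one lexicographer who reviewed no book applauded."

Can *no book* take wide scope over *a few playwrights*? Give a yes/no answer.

The target quantifier *no book* is part of the relative clause *who reviewed no book*, which is itself inside the adjunct *whenever one lexicographer who reviewed no book applauded*.
Even if one barrier were somehow void, the other would still block QR.
*no book* > *a few playwrights* would require crossing that boundary, which is illicit.

No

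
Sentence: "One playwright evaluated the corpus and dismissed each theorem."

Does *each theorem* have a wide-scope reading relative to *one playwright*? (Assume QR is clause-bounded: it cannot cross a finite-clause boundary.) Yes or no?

*each theorem* occurs within one conjunct of the coordinate structure (*dismissed each theorem*).
A quantifier cannot raise out of one conjunct of a coordination across the whole coordinate structure — the CSC applies to QR.
So *each theorem* cannot raise to a position above *one playwright*.

No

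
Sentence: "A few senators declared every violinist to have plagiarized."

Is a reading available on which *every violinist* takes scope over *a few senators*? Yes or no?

Yes

*every violinist* is the subject of an ECM infinitive — the infinitival complement of an ECM verb is not a scope island, so *every violinist* can raise into the matrix clause.
With no island boundary between them, the object can take inverse scope over the subject via ordinary QR within the clause.
Both orderings are possible: *a few senators* > *every violinist* and *every violinist* > *a few senators*.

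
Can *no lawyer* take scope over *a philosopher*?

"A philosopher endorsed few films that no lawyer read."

No

*no lawyer* sits inside the relative clause *that no lawyer read* modifying *few films*.
Relative clauses are scope islands: a quantifier cannot QR out of a relative clause to take scope in the matrix clause.
So *no lawyer* cannot raise high enough to outscope *a philosopher*; only the surface ordering *a philosopher* > *no lawyer* is available.
(Only the surface reading survives: one fixed philosopher with respect to all the relevant lawyers.)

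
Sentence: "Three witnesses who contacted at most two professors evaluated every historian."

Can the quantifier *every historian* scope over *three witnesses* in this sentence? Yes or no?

Yes

*every historian* sits in the matrix clause, not in the relative clause on *three witnesses*.
No island intervenes, so both surface and inverse scope are derivable.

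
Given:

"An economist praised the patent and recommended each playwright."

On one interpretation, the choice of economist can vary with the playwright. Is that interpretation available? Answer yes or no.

No

This is the *each playwright* > *an economist* reading.
Structurally, *each playwright* is inside one conjunct of the coordinate structure (*recommended each playwright*).
A quantifier cannot raise out of one conjunct of a coordination across the whole coordinate structure — the CSC applies to QR.
So *each playwright* cannot raise high enough to outscope *an economist*; only the surface ordering *an economist* > *each playwright* is available.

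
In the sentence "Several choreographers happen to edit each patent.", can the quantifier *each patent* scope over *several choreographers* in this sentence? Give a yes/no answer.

Yes

*each patent* is inside a raising infinitive, which is transparent to QR (no CP barrier), so it behaves as a matrix argument.
Nothing blocks QR of the lower DP to a position above the higher one, so inverse scope is available.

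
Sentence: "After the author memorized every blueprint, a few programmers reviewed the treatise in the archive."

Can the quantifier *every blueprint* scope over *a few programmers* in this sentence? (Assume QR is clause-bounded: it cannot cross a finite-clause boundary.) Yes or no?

No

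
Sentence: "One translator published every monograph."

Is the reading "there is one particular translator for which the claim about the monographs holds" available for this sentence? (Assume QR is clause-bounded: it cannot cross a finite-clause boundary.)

Yes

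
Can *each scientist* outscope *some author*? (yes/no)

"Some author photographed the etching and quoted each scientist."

The target quantifier *each scientist* is part of one conjunct of the coordinate structure (*quoted each scientist*).
A quantifier cannot raise out of one conjunct of a coordination across the whole coordinate structure — the CSC applies to QR.
So the wide-scope reading for *each scientist* is blocked.

No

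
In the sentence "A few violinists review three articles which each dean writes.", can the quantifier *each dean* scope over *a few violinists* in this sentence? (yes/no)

*each dean* is embedded in the relative clause *which each dean writes* modifying *three articles*.
Quantifiers inside a relative clause are trapped there; the RC boundary blocks QR.
So *each dean* cannot raise to a position above *a few violinists*.

No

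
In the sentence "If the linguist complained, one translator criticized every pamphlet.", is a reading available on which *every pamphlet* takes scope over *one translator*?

Yes

Neither queried DP is inside the adjunct, so the adjunct-island constraint does not apply.
No island intervenes, so both surface and inverse scope are derivable.
The sentence is scopally ambiguous between *one translator* > *every pamphlet* and *every pamphlet* > *one translator*.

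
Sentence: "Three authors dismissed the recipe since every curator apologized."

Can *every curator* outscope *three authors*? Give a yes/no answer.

The target quantifier *every curator* is part of the adjunct clause *since every curator apologized*.
Adjunct clauses are scope islands: a quantifier inside an adjunct cannot raise into the matrix clause.
So *every curator* cannot raise high enough to outscope *three authors*; only the surface ordering *three authors* > *every curator* is available.

No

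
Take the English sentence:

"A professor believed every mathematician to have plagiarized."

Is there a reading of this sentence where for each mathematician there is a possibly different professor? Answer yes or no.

This is the *every mathematician* > *a professor* reading.
The ECM infinitive is scope-transparent — *every mathematician* is free to raise above *a professor*.
Clause-internal QR can adjoin the lower DP above the subject, yielding the inverse reading.

Yes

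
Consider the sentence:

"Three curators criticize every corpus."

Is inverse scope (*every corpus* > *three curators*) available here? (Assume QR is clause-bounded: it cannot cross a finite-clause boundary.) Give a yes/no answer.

Yes

Both DPs are arguments of the same predicate; there is no clause or island boundary between them.
Ordinary QR to a clause-peripheral position gives the wide-scope LF for the lower DP.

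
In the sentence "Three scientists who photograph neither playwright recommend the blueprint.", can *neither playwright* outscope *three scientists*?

No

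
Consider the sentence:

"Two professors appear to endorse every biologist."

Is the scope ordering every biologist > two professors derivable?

Yes

Raising constructions are monoclausal for scope purposes; *every biologist* is not separated from *two professors* by any island.
Since no island is crossed, the inverse ordering is licensed alongside surface scope.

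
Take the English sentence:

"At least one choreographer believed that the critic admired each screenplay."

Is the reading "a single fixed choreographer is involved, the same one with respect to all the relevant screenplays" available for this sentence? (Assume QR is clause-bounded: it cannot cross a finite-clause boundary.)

Yes

That reading corresponds to *at least one choreographer* > *each screenplay*.
Surface scope (*at least one choreographer* > *each screenplay*) is always derivable; islands only block QR, not in-situ interpretation.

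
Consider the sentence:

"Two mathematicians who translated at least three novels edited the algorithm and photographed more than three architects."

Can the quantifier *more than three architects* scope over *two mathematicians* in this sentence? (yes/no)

No

*more than three architects* occurs within one conjunct of the coordinate structure (*photographed more than three architects*).
Coordinate structures are islands for non-across-the-board movement, QR included.
The inverse ordering *more than three architects* > *two mathematicians* is therefore underivable.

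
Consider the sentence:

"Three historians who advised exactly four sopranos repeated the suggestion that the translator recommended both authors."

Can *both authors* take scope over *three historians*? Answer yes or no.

No

*both authors* sits inside the complex NP *the suggestion that the translator recommended both authors*.
A that-clause complement to a noun is an island; QR cannot cross the NP boundary.
So the wide-scope reading for *both authors* is blocked.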